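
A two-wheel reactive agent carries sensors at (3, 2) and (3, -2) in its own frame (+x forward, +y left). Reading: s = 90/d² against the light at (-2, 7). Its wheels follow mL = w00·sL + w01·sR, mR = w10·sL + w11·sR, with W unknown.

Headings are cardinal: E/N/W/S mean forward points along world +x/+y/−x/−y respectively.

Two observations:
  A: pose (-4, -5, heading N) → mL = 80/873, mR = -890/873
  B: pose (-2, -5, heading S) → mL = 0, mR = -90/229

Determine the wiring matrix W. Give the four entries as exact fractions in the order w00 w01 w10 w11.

-1/2 1/2 -1/2 -1/2

obs A: pose=(-4,-5,N) → sL=90/97, sR=10/9, mL=80/873, mR=-890/873
obs B: pose=(-2,-5,S) → sL=90/229, sR=90/229, mL=0, mR=-90/229
sensor matrix S = [[90/97, 10/9], [90/229, 90/229]]; det S = -1600/22213
solve [mL_A; mL_B] = S·[w00; w01] and [mR_A; mR_B] = S·[w10; w11]:
  w00 = -1/2, w01 = 1/2, w10 = -1/2, w11 = -1/2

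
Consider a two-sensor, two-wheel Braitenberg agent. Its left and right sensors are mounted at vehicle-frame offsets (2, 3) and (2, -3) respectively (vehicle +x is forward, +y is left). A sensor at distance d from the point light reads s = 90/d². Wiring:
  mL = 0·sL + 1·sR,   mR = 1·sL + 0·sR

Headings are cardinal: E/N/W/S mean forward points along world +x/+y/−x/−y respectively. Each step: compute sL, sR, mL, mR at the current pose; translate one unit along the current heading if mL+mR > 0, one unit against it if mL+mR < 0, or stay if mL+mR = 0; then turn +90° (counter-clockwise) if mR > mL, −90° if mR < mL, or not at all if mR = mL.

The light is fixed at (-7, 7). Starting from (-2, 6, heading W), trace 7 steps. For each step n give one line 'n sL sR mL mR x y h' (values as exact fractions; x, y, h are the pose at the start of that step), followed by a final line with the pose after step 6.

0 18/5 90/13 90/13 18/5 -2 6 W
1 45 9/5 9/5 45 -3 6 N
2 90/13 90/13 90/13 90/13 -3 7 W
3 9 9 9 9 -4 7 W
4 10 10 10 10 -5 7 W
5 9 9 9 9 -6 7 W
6 90/13 90/13 90/13 90/13 -7 7 W
final -8 7 W

n=0: pose=(-2,6,W); sL=18/5, sR=90/13; mL=90/13, mR=18/5; mL+mR=684/65 → advance +1; mR−mL=-216/65 → turn -1·90°
n=1: pose=(-3,6,N); sL=45, sR=9/5; mL=9/5, mR=45; mL+mR=234/5 → advance +1; mR−mL=216/5 → turn +1·90°
n=2: pose=(-3,7,W); sL=90/13, sR=90/13; mL=90/13, mR=90/13; mL+mR=180/13 → advance +1; mR−mL=0 → turn +0·90°
n=3: pose=(-4,7,W); sL=9, sR=9; mL=9, mR=9; mL+mR=18 → advance +1; mR−mL=0 → turn +0·90°
n=4: pose=(-5,7,W); sL=10, sR=10; mL=10, mR=10; mL+mR=20 → advance +1; mR−mL=0 → turn +0·90°
n=5: pose=(-6,7,W); sL=9, sR=9; mL=9, mR=9; mL+mR=18 → advance +1; mR−mL=0 → turn +0·90°
n=6: pose=(-7,7,W); sL=90/13, sR=90/13; mL=90/13, mR=90/13; mL+mR=180/13 → advance +1; mR−mL=0 → turn +0·90°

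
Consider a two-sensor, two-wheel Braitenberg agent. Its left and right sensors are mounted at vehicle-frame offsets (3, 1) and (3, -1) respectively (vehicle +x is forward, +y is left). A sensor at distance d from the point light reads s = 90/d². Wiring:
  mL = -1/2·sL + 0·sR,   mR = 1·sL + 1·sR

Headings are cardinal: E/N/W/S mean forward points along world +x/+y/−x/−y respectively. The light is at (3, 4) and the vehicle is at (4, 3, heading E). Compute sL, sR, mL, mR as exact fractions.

45/8 9/2 -45/16 81/8

left sensor world pos  = (7, 4); dL² = 16
right sensor world pos = (7, 2); dR² = 20
sL = 90/16 = 45/8
sR = 90/20 = 9/2
mL = -1/2·sL + 0·sR = -45/16
mR = 1·sL + 1·sR = 81/8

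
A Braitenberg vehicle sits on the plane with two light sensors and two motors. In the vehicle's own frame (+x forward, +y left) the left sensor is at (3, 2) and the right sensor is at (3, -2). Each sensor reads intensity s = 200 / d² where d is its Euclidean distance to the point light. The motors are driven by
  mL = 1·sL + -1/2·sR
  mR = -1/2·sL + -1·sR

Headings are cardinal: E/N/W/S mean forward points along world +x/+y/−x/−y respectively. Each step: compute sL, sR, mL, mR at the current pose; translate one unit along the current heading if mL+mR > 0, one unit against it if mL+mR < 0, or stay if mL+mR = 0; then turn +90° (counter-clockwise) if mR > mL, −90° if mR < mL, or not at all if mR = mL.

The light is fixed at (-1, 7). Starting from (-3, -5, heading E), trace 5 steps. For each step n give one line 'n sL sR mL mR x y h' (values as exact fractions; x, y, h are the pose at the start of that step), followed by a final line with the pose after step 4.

n=0: pose=(-3,-5,E); sL=200/101, sR=200/197; mL=29300/19897, mR=-39900/19897; mL+mR=-10600/19897 → advance -1; mR−mL=-69200/19897 → turn -1·90°
n=1: pose=(-4,-5,S); sL=100/113, sR=4/5; mL=274/565, mR=-702/565; mL+mR=-428/565 → advance -1; mR−mL=-976/565 → turn -1·90°
n=2: pose=(-4,-4,W); sL=40/41, sR=200/117; mL=580/4797, mR=-10540/4797; mL+mR=-3320/1599 → advance -1; mR−mL=-11120/4797 → turn -1·90°
n=3: pose=(-3,-4,N); sL=5/2, sR=25/8; mL=15/16, mR=-35/8; mL+mR=-55/16 → advance -1; mR−mL=-85/16 → turn -1·90°
n=4: pose=(-3,-5,E); sL=200/101, sR=200/197; mL=29300/19897, mR=-39900/19897; mL+mR=-10600/19897 → advance -1; mR−mL=-69200/19897 → turn -1·90°

0 200/101 200/197 29300/19897 -39900/19897 -3 -5 E
1 100/113 4/5 274/565 -702/565 -4 -5 S
2 40/41 200/117 580/4797 -10540/4797 -4 -4 W
3 5/2 25/8 15/16 -35/8 -3 -4 N
4 200/101 200/197 29300/19897 -39900/19897 -3 -5 E
final -4 -5 S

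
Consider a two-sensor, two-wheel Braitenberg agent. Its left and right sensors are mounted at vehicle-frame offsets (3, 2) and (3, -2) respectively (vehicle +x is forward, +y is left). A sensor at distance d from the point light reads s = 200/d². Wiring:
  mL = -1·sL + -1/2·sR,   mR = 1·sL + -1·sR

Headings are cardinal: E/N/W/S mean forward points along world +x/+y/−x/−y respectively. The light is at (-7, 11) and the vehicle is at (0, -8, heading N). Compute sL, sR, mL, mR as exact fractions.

200/281 200/337 -95500/94697 11200/94697

left sensor world pos  = (-2, -5); dL² = 281
right sensor world pos = (2, -5); dR² = 337
sL = 200/281 = 200/281
sR = 200/337 = 200/337
mL = -1·sL + -1/2·sR = -95500/94697
mR = 1·sL + -1·sR = 11200/94697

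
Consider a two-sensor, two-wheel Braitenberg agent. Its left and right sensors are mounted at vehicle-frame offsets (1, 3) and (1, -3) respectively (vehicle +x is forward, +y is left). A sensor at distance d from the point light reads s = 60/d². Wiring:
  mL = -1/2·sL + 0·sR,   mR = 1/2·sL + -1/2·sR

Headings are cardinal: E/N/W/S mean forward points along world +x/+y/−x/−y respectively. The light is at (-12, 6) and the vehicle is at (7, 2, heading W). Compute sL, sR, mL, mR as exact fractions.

left sensor world pos  = (6, -1); dL² = 373
right sensor world pos = (6, 5); dR² = 325
sL = 60/373 = 60/373
sR = 60/325 = 12/65
mL = -1/2·sL + 0·sR = -30/373
mR = 1/2·sL + -1/2·sR = -288/24245

60/373 12/65 -30/373 -288/24245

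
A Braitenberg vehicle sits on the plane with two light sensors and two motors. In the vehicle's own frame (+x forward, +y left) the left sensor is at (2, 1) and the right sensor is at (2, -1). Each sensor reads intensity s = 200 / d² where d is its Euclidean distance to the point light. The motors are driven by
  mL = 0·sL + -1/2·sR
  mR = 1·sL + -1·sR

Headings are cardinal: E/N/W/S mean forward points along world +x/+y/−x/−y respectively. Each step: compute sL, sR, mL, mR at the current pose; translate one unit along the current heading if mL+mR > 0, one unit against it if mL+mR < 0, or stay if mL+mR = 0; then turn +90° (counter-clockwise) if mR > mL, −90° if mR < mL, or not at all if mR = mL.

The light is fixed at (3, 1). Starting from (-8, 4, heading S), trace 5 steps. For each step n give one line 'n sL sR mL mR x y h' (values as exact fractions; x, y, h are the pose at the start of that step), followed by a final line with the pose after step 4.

0 200/101 40/29 -20/29 1760/2929 -8 4 S
1 100/53 20/9 -10/9 -160/477 -8 5 E
2 40/41 200/157 -100/157 -1920/6437 -9 5 N
3 1 50/53 -25/53 3/53 -9 4 W
4 200/101 40/29 -20/29 1760/2929 -8 4 S
final -8 5 E

n=0: pose=(-8,4,S); sL=200/101, sR=40/29; mL=-20/29, mR=1760/2929; mL+mR=-260/2929 → advance -1; mR−mL=3780/2929 → turn +1·90°
n=1: pose=(-8,5,E); sL=100/53, sR=20/9; mL=-10/9, mR=-160/477; mL+mR=-230/159 → advance -1; mR−mL=370/477 → turn +1·90°
n=2: pose=(-9,5,N); sL=40/41, sR=200/157; mL=-100/157, mR=-1920/6437; mL+mR=-6020/6437 → advance -1; mR−mL=2180/6437 → turn +1·90°
n=3: pose=(-9,4,W); sL=1, sR=50/53; mL=-25/53, mR=3/53; mL+mR=-22/53 → advance -1; mR−mL=28/53 → turn +1·90°
n=4: pose=(-8,4,S); sL=200/101, sR=40/29; mL=-20/29, mR=1760/2929; mL+mR=-260/2929 → advance -1; mR−mL=3780/2929 → turn +1·90°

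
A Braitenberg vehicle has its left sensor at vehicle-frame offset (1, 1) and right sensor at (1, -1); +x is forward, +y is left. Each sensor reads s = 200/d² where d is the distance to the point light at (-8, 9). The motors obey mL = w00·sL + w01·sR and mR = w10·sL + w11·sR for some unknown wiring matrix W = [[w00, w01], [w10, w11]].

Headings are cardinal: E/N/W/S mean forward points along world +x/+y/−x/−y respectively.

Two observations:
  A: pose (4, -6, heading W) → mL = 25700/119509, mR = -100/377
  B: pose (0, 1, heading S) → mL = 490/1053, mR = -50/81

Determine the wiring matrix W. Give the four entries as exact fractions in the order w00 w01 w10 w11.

1 -1/2 -1/2 0

obs A: pose=(4,-6,W) → sL=200/377, sR=200/317, mL=25700/119509, mR=-100/377
obs B: pose=(0,1,S) → sL=100/81, sR=20/13, mL=490/1053, mR=-50/81
sensor matrix S = [[200/377, 200/317], [100/81, 20/13]]; det S = 4688000/125842977
solve [mL_A; mL_B] = S·[w00; w01] and [mR_A; mR_B] = S·[w10; w11]:
  w00 = 1, w01 = -1/2, w10 = -1/2, w11 = 0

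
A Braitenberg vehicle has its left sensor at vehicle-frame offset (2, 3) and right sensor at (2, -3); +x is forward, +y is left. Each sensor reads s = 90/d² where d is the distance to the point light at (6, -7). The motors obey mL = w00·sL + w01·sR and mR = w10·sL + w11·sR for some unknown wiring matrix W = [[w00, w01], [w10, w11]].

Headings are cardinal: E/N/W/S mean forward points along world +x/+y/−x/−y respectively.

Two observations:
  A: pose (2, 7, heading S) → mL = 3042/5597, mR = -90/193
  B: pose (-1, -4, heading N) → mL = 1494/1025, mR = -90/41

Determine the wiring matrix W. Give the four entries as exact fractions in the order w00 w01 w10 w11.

1/2 1/2 0 -1

obs A: pose=(2,7,S) → sL=18/29, sR=90/193, mL=3042/5597, mR=-90/193
obs B: pose=(-1,-4,N) → sL=18/25, sR=90/41, mL=1494/1025, mR=-90/41
sensor matrix S = [[18/29, 90/193], [18/25, 90/41]]; det S = 1178064/1147385
solve [mL_A; mL_B] = S·[w00; w01] and [mR_A; mR_B] = S·[w10; w11]:
  w00 = 1/2, w01 = 1/2, w10 = 0, w11 = -1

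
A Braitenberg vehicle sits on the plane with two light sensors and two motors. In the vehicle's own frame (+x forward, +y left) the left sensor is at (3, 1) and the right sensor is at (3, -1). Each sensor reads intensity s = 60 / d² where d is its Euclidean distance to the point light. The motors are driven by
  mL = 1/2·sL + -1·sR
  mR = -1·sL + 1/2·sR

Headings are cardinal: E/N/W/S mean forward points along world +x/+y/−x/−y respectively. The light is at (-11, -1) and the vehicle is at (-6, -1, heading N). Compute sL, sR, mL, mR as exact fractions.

12/5 4/3 -2/15 -26/15

left sensor world pos  = (-7, 2); dL² = 25
right sensor world pos = (-5, 2); dR² = 45
sL = 60/25 = 12/5
sR = 60/45 = 4/3
mL = 1/2·sL + -1·sR = -2/15
mR = -1·sL + 1/2·sR = -26/15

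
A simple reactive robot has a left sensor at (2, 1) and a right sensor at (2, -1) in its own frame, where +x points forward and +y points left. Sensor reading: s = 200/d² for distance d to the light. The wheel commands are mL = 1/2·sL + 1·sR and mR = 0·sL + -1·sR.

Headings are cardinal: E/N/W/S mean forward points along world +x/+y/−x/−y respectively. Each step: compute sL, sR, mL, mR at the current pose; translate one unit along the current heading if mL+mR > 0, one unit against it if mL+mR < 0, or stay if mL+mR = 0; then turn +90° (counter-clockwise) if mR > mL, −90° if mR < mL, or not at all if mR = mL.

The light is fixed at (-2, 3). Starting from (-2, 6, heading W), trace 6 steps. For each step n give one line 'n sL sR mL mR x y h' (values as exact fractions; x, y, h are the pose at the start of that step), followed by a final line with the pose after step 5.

n=0: pose=(-2,6,W); sL=25, sR=10; mL=45/2, mR=-10; mL+mR=25/2 → advance +1; mR−mL=-65/2 → turn -1·90°
n=1: pose=(-3,6,N); sL=200/29, sR=8; mL=332/29, mR=-8; mL+mR=100/29 → advance +1; mR−mL=-564/29 → turn -1·90°
n=2: pose=(-3,7,E); sL=100/13, sR=20; mL=310/13, mR=-20; mL+mR=50/13 → advance +1; mR−mL=-570/13 → turn -1·90°
n=3: pose=(-2,7,S); sL=40, sR=40; mL=60, mR=-40; mL+mR=20 → advance +1; mR−mL=-100 → turn -1·90°
n=4: pose=(-2,6,W); sL=25, sR=10; mL=45/2, mR=-10; mL+mR=25/2 → advance +1; mR−mL=-65/2 → turn -1·90°
n=5: pose=(-3,6,N); sL=200/29, sR=8; mL=332/29, mR=-8; mL+mR=100/29 → advance +1; mR−mL=-564/29 → turn -1·90°

0 25 10 45/2 -10 -2 6 W
1 200/29 8 332/29 -8 -3 6 N
2 100/13 20 310/13 -20 -3 7 E
3 40 40 60 -40 -2 7 S
4 25 10 45/2 -10 -2 6 W
5 200/29 8 332/29 -8 -3 6 N
final -3 7 E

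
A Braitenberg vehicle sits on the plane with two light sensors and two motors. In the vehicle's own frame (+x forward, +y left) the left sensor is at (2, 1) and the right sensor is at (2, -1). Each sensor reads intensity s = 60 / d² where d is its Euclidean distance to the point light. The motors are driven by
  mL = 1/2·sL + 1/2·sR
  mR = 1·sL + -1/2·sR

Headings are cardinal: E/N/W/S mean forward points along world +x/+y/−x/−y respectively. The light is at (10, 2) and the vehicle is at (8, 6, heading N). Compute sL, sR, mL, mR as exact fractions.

left sensor world pos  = (7, 8); dL² = 45
right sensor world pos = (9, 8); dR² = 37
sL = 60/45 = 4/3
sR = 60/37 = 60/37
mL = 1/2·sL + 1/2·sR = 164/111
mR = 1·sL + -1/2·sR = 58/111

4/3 60/37 164/111 58/111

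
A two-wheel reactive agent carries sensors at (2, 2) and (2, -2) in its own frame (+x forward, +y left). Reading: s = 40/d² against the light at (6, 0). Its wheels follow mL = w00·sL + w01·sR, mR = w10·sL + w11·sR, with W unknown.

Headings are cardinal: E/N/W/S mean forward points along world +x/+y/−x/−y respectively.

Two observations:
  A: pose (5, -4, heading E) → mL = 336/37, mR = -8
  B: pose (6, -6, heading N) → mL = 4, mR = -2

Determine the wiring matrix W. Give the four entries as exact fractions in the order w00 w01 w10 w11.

1 1 -1 0

obs A: pose=(5,-4,E) → sL=8, sR=40/37, mL=336/37, mR=-8
obs B: pose=(6,-6,N) → sL=2, sR=2, mL=4, mR=-2
sensor matrix S = [[8, 40/37], [2, 2]]; det S = 512/37
solve [mL_A; mL_B] = S·[w00; w01] and [mR_A; mR_B] = S·[w10; w11]:
  w00 = 1, w01 = 1, w10 = -1, w11 = 0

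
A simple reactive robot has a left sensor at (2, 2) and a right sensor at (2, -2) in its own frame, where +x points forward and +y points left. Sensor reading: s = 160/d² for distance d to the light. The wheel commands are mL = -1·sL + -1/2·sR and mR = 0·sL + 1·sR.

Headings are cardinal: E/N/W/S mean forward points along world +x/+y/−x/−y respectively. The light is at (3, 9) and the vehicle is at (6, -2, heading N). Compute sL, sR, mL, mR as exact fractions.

left sensor world pos  = (4, 0); dL² = 82
right sensor world pos = (8, 0); dR² = 106
sL = 160/82 = 80/41
sR = 160/106 = 80/53
mL = -1·sL + -1/2·sR = -5880/2173
mR = 0·sL + 1·sR = 80/53

80/41 80/53 -5880/2173 80/53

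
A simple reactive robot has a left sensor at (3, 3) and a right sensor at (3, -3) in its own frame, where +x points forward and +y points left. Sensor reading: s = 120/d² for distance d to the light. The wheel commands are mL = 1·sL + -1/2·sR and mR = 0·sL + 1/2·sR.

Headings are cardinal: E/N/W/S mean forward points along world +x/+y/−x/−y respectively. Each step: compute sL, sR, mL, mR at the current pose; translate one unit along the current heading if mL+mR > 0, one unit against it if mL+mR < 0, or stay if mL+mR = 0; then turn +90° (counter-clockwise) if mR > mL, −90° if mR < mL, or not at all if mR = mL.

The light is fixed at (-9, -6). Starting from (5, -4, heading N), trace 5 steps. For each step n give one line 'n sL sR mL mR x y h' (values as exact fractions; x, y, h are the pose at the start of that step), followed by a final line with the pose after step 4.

n=0: pose=(5,-4,N); sL=60/73, sR=60/157; mL=7230/11461, mR=30/157; mL+mR=60/73 → advance +1; mR−mL=-5040/11461 → turn -1·90°
n=1: pose=(5,-3,E); sL=24/65, sR=120/289; mL=3036/18785, mR=60/289; mL+mR=24/65 → advance +1; mR−mL=864/18785 → turn +1·90°
n=2: pose=(6,-3,N); sL=2/3, sR=1/3; mL=1/2, mR=1/6; mL+mR=2/3 → advance +1; mR−mL=-1/3 → turn -1·90°
n=3: pose=(6,-2,E); sL=120/373, sR=24/65; mL=3324/24245, mR=12/65; mL+mR=120/373 → advance +1; mR−mL=1152/24245 → turn +1·90°
n=4: pose=(7,-2,N); sL=60/109, sR=12/41; mL=1806/4469, mR=6/41; mL+mR=60/109 → advance +1; mR−mL=-1152/4469 → turn -1·90°

0 60/73 60/157 7230/11461 30/157 5 -4 N
1 24/65 120/289 3036/18785 60/289 5 -3 E
2 2/3 1/3 1/2 1/6 6 -3 N
3 120/373 24/65 3324/24245 12/65 6 -2 E
4 60/109 12/41 1806/4469 6/41 7 -2 N
final 7 -1 E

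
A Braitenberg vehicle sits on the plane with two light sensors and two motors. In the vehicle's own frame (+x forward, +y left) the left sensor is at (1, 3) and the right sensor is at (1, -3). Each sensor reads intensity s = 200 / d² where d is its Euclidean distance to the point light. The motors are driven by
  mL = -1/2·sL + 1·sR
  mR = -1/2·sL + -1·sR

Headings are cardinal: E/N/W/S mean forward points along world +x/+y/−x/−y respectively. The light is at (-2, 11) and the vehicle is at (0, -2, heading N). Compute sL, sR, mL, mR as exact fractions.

40/29 200/169 2420/4901 -9180/4901

left sensor world pos  = (-3, -1); dL² = 145
right sensor world pos = (3, -1); dR² = 169
sL = 200/145 = 40/29
sR = 200/169 = 200/169
mL = -1/2·sL + 1·sR = 2420/4901
mR = -1/2·sL + -1·sR = -9180/4901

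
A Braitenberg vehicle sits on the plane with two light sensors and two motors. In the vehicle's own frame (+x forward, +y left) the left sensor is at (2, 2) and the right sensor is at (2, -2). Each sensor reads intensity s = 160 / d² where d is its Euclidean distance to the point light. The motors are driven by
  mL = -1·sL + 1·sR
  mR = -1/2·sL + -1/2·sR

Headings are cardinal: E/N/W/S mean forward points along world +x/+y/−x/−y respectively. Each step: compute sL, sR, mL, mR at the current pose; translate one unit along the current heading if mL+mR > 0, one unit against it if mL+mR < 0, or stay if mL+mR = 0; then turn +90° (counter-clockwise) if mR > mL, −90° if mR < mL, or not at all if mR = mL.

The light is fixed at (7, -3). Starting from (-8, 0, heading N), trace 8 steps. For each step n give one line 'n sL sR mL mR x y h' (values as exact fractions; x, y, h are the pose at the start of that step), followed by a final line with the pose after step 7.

n=0: pose=(-8,0,N); sL=80/157, sR=80/97; mL=4800/15229, mR=-10160/15229; mL+mR=-5360/15229 → advance -1; mR−mL=-14960/15229 → turn -1·90°
n=1: pose=(-8,-1,E); sL=32/37, sR=160/169; mL=512/6253, mR=-5664/6253; mL+mR=-5152/6253 → advance -1; mR−mL=-6176/6253 → turn -1·90°
n=2: pose=(-9,-1,S); sL=40/49, sR=40/81; mL=-1280/3969, mR=-2600/3969; mL+mR=-3880/3969 → advance -1; mR−mL=-440/1323 → turn -1·90°
n=3: pose=(-9,0,W); sL=32/65, sR=160/349; mL=-768/22685, mR=-10784/22685; mL+mR=-11552/22685 → advance -1; mR−mL=-10016/22685 → turn -1·90°
n=4: pose=(-8,0,N); sL=80/157, sR=80/97; mL=4800/15229, mR=-10160/15229; mL+mR=-5360/15229 → advance -1; mR−mL=-14960/15229 → turn -1·90°
n=5: pose=(-8,-1,E); sL=32/37, sR=160/169; mL=512/6253, mR=-5664/6253; mL+mR=-5152/6253 → advance -1; mR−mL=-6176/6253 → turn -1·90°
n=6: pose=(-9,-1,S); sL=40/49, sR=40/81; mL=-1280/3969, mR=-2600/3969; mL+mR=-3880/3969 → advance -1; mR−mL=-440/1323 → turn -1·90°
n=7: pose=(-9,0,W); sL=32/65, sR=160/349; mL=-768/22685, mR=-10784/22685; mL+mR=-11552/22685 → advance -1; mR−mL=-10016/22685 → turn -1·90°

0 80/157 80/97 4800/15229 -10160/15229 -8 0 N
1 32/37 160/169 512/6253 -5664/6253 -8 -1 E
2 40/49 40/81 -1280/3969 -2600/3969 -9 -1 S
3 32/65 160/349 -768/22685 -10784/22685 -9 0 W
4 80/157 80/97 4800/15229 -10160/15229 -8 0 N
5 32/37 160/169 512/6253 -5664/6253 -8 -1 E
6 40/49 40/81 -1280/3969 -2600/3969 -9 -1 S
7 32/65 160/349 -768/22685 -10784/22685 -9 0 W
final -8 0 N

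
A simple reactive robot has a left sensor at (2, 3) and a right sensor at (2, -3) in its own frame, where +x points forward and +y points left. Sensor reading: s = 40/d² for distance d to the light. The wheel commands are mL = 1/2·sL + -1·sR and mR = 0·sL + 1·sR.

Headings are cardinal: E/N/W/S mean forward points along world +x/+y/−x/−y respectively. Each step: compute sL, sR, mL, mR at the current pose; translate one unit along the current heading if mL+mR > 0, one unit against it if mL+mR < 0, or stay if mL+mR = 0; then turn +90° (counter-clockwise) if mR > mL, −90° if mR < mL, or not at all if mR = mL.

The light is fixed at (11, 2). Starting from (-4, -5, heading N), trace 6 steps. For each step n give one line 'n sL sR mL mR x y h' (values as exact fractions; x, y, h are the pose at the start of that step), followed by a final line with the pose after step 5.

0 40/349 40/169 -10580/58981 40/169 -4 -5 N
1 4/37 20/149 -442/5513 20/149 -4 -4 W
2 40/233 8/85 -164/19805 8/85 -5 -4 S
3 10/53 5/37 -80/1961 5/37 -5 -5 E
4 40/349 40/169 -10580/58981 40/169 -4 -5 N
5 4/37 20/149 -442/5513 20/149 -4 -4 W
final -5 -4 S

n=0: pose=(-4,-5,N); sL=40/349, sR=40/169; mL=-10580/58981, mR=40/169; mL+mR=20/349 → advance +1; mR−mL=24540/58981 → turn +1·90°
n=1: pose=(-4,-4,W); sL=4/37, sR=20/149; mL=-442/5513, mR=20/149; mL+mR=2/37 → advance +1; mR−mL=1182/5513 → turn +1·90°
n=2: pose=(-5,-4,S); sL=40/233, sR=8/85; mL=-164/19805, mR=8/85; mL+mR=20/233 → advance +1; mR−mL=2028/19805 → turn +1·90°
n=3: pose=(-5,-5,E); sL=10/53, sR=5/37; mL=-80/1961, mR=5/37; mL+mR=5/53 → advance +1; mR−mL=345/1961 → turn +1·90°
n=4: pose=(-4,-5,N); sL=40/349, sR=40/169; mL=-10580/58981, mR=40/169; mL+mR=20/349 → advance +1; mR−mL=24540/58981 → turn +1·90°
n=5: pose=(-4,-4,W); sL=4/37, sR=20/149; mL=-442/5513, mR=20/149; mL+mR=2/37 → advance +1; mR−mL=1182/5513 → turn +1·90°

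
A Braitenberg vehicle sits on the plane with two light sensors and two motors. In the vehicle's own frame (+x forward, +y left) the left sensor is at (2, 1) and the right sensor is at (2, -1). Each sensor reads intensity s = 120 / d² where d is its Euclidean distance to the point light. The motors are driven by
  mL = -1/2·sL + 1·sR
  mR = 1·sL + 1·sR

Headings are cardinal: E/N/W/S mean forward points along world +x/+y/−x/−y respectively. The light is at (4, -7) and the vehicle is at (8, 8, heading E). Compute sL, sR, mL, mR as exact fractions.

left sensor world pos  = (10, 9); dL² = 292
right sensor world pos = (10, 7); dR² = 232
sL = 120/292 = 30/73
sR = 120/232 = 15/29
mL = -1/2·sL + 1·sR = 660/2117
mR = 1·sL + 1·sR = 1965/2117

30/73 15/29 660/2117 1965/2117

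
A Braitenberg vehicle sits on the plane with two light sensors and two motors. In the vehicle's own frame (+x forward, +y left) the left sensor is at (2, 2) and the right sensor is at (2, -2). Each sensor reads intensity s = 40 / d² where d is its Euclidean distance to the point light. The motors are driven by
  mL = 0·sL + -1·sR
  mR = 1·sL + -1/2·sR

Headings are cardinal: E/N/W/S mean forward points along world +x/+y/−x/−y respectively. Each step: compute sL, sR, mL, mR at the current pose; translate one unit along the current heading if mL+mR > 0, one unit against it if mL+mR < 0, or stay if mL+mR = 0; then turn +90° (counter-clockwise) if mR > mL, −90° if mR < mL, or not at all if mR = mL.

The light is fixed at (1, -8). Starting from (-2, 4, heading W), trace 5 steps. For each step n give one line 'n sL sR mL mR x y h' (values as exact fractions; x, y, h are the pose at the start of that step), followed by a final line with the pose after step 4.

0 8/25 40/221 -40/221 1268/5525 -2 4 W
1 5/13 5/17 -5/17 105/442 -3 4 S
2 40/229 8/25 -8/25 84/5725 -3 5 E
3 20/137 20/117 -20/117 970/16029 -4 5 N
4 40/149 8/49 -8/49 1364/7301 -4 4 W
final -5 4 S

n=0: pose=(-2,4,W); sL=8/25, sR=40/221; mL=-40/221, mR=1268/5525; mL+mR=268/5525 → advance +1; mR−mL=2268/5525 → turn +1·90°
n=1: pose=(-3,4,S); sL=5/13, sR=5/17; mL=-5/17, mR=105/442; mL+mR=-25/442 → advance -1; mR−mL=235/442 → turn +1·90°
n=2: pose=(-3,5,E); sL=40/229, sR=8/25; mL=-8/25, mR=84/5725; mL+mR=-1748/5725 → advance -1; mR−mL=1916/5725 → turn +1·90°
n=3: pose=(-4,5,N); sL=20/137, sR=20/117; mL=-20/117, mR=970/16029; mL+mR=-590/5343 → advance -1; mR−mL=3710/16029 → turn +1·90°
n=4: pose=(-4,4,W); sL=40/149, sR=8/49; mL=-8/49, mR=1364/7301; mL+mR=172/7301 → advance +1; mR−mL=2556/7301 → turn +1·90°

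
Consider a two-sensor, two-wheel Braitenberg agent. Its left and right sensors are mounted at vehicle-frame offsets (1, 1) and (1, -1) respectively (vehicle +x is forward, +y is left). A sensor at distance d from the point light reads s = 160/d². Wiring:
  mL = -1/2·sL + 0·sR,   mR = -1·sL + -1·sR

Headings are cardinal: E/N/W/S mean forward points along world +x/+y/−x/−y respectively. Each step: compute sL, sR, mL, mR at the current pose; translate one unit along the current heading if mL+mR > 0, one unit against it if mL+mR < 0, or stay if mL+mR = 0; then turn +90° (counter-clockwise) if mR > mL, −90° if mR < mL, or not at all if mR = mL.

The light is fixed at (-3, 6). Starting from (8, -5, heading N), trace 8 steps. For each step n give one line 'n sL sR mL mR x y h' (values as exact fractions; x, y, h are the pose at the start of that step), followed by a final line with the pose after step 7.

0 4/5 40/61 -2/5 -444/305 8 -5 N
1 32/53 160/313 -16/53 -18496/16589 8 -6 E
2 16/29 16/25 -8/29 -864/725 7 -6 S
3 32/45 160/181 -16/45 -12992/8145 7 -5 W
4 4/5 40/61 -2/5 -444/305 8 -5 N
5 32/53 160/313 -16/53 -18496/16589 8 -6 E
6 16/29 16/25 -8/29 -864/725 7 -6 S
7 32/45 160/181 -16/45 -12992/8145 7 -5 W
final 8 -5 N

n=0: pose=(8,-5,N); sL=4/5, sR=40/61; mL=-2/5, mR=-444/305; mL+mR=-566/305 → advance -1; mR−mL=-322/305 → turn -1·90°
n=1: pose=(8,-6,E); sL=32/53, sR=160/313; mL=-16/53, mR=-18496/16589; mL+mR=-23504/16589 → advance -1; mR−mL=-13488/16589 → turn -1·90°
n=2: pose=(7,-6,S); sL=16/29, sR=16/25; mL=-8/29, mR=-864/725; mL+mR=-1064/725 → advance -1; mR−mL=-664/725 → turn -1·90°
n=3: pose=(7,-5,W); sL=32/45, sR=160/181; mL=-16/45, mR=-12992/8145; mL+mR=-5296/2715 → advance -1; mR−mL=-10096/8145 → turn -1·90°
n=4: pose=(8,-5,N); sL=4/5, sR=40/61; mL=-2/5, mR=-444/305; mL+mR=-566/305 → advance -1; mR−mL=-322/305 → turn -1·90°
n=5: pose=(8,-6,E); sL=32/53, sR=160/313; mL=-16/53, mR=-18496/16589; mL+mR=-23504/16589 → advance -1; mR−mL=-13488/16589 → turn -1·90°
n=6: pose=(7,-6,S); sL=16/29, sR=16/25; mL=-8/29, mR=-864/725; mL+mR=-1064/725 → advance -1; mR−mL=-664/725 → turn -1·90°
n=7: pose=(7,-5,W); sL=32/45, sR=160/181; mL=-16/45, mR=-12992/8145; mL+mR=-5296/2715 → advance -1; mR−mL=-10096/8145 → turn -1·90°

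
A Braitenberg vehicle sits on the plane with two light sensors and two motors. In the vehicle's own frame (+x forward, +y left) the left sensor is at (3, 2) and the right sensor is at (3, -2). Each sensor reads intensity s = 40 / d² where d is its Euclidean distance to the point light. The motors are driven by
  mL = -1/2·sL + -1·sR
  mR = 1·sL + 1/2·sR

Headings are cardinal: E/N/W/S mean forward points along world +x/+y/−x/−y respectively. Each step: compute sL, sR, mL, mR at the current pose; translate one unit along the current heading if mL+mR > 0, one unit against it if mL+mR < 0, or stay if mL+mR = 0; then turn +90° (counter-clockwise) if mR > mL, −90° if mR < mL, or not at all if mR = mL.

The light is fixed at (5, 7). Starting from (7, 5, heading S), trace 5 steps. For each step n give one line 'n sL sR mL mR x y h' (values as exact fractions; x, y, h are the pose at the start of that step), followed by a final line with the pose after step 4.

0 40/41 8/5 -428/205 364/205 7 5 S
1 20/13 20/17 -430/221 470/221 7 6 E
2 8 40/29 -156/29 252/29 8 6 N
3 10 10 -15 15 8 7 W
4 20/17 4 -78/17 54/17 8 7 S
final 8 8 E

n=0: pose=(7,5,S); sL=40/41, sR=8/5; mL=-428/205, mR=364/205; mL+mR=-64/205 → advance -1; mR−mL=792/205 → turn +1·90°
n=1: pose=(7,6,E); sL=20/13, sR=20/17; mL=-430/221, mR=470/221; mL+mR=40/221 → advance +1; mR−mL=900/221 → turn +1·90°
n=2: pose=(8,6,N); sL=8, sR=40/29; mL=-156/29, mR=252/29; mL+mR=96/29 → advance +1; mR−mL=408/29 → turn +1·90°
n=3: pose=(8,7,W); sL=10, sR=10; mL=-15, mR=15; mL+mR=0 → advance +0; mR−mL=30 → turn +1·90°
n=4: pose=(8,7,S); sL=20/17, sR=4; mL=-78/17, mR=54/17; mL+mR=-24/17 → advance -1; mR−mL=132/17 → turn +1·90°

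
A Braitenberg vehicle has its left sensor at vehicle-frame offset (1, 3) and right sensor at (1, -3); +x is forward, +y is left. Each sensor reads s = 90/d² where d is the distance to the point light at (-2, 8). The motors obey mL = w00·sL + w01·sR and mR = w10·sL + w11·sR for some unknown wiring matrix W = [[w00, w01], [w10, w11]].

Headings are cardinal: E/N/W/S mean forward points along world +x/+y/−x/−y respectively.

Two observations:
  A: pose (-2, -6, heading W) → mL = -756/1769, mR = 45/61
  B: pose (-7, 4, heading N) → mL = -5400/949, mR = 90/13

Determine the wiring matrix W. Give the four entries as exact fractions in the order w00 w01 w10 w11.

1 -1 0 1

obs A: pose=(-2,-6,W) → sL=9/29, sR=45/61, mL=-756/1769, mR=45/61
obs B: pose=(-7,4,N) → sL=90/73, sR=90/13, mL=-5400/949, mR=90/13
sensor matrix S = [[9/29, 45/61], [90/73, 90/13]]; det S = 2080080/1678781
solve [mL_A; mL_B] = S·[w00; w01] and [mR_A; mR_B] = S·[w10; w11]:
  w00 = 1, w01 = -1, w10 = 0, w11 = 1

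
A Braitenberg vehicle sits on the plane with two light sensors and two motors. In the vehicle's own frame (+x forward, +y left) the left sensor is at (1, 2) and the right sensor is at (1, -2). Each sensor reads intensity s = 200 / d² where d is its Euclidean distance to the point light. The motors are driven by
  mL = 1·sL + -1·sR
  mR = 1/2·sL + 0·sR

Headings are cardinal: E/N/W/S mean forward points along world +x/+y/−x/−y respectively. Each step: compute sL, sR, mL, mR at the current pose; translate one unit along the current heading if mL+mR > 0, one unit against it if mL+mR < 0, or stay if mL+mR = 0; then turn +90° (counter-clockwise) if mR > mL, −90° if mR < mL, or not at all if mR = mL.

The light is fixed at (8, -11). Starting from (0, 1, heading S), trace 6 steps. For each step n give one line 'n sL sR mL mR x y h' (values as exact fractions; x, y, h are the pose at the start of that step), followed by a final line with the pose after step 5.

n=0: pose=(0,1,S); sL=200/157, sR=200/221; mL=12800/34697, mR=100/157; mL+mR=34900/34697 → advance +1; mR−mL=9300/34697 → turn +1·90°
n=1: pose=(0,0,E); sL=100/109, sR=20/13; mL=-880/1417, mR=50/109; mL+mR=-230/1417 → advance -1; mR−mL=1530/1417 → turn +1·90°
n=2: pose=(-1,0,N); sL=40/53, sR=200/193; mL=-2880/10229, mR=20/53; mL+mR=980/10229 → advance +1; mR−mL=6740/10229 → turn +1·90°
n=3: pose=(-1,1,W); sL=1, sR=25/37; mL=12/37, mR=1/2; mL+mR=61/74 → advance +1; mR−mL=13/74 → turn +1·90°
n=4: pose=(-2,1,S); sL=40/37, sR=40/53; mL=640/1961, mR=20/37; mL+mR=1700/1961 → advance +1; mR−mL=420/1961 → turn +1·90°
n=5: pose=(-2,0,E); sL=4/5, sR=100/81; mL=-176/405, mR=2/5; mL+mR=-14/405 → advance -1; mR−mL=338/405 → turn +1·90°

0 200/157 200/221 12800/34697 100/157 0 1 S
1 100/109 20/13 -880/1417 50/109 0 0 E
2 40/53 200/193 -2880/10229 20/53 -1 0 N
3 1 25/37 12/37 1/2 -1 1 W
4 40/37 40/53 640/1961 20/37 -2 1 S
5 4/5 100/81 -176/405 2/5 -2 0 E
final -3 0 N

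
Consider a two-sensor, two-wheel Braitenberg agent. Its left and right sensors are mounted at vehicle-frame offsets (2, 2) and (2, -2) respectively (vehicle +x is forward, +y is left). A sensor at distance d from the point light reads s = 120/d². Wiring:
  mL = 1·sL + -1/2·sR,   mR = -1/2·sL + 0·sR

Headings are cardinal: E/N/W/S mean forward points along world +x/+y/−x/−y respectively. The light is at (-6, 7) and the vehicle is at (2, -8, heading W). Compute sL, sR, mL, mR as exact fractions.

24/65 24/41 204/2665 -12/65

left sensor world pos  = (0, -10); dL² = 325
right sensor world pos = (0, -6); dR² = 205
sL = 120/325 = 24/65
sR = 120/205 = 24/41
mL = 1·sL + -1/2·sR = 204/2665
mR = -1/2·sL + 0·sR = -12/65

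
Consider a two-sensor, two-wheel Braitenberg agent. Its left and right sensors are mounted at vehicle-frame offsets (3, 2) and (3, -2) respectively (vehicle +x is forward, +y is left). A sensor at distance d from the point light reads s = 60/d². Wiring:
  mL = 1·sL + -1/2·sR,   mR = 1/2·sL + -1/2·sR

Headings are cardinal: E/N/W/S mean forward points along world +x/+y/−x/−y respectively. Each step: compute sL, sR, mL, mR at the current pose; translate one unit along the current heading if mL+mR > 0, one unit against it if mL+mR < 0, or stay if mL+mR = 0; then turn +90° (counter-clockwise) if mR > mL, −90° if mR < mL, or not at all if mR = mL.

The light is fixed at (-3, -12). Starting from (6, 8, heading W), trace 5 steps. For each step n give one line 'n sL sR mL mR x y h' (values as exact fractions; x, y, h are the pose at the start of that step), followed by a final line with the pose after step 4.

0 1/6 3/26 17/156 1/39 6 8 W
1 12/113 60/629 4158/71077 384/71077 5 8 N
2 6/65 30/241 471/15665 -252/15665 5 9 E
3 12/89 60/373 1806/33197 -432/33197 6 9 S
4 1/6 3/26 17/156 1/39 6 8 W
final 5 8 N

n=0: pose=(6,8,W); sL=1/6, sR=3/26; mL=17/156, mR=1/39; mL+mR=7/52 → advance +1; mR−mL=-1/12 → turn -1·90°
n=1: pose=(5,8,N); sL=12/113, sR=60/629; mL=4158/71077, mR=384/71077; mL+mR=4542/71077 → advance +1; mR−mL=-6/113 → turn -1·90°
n=2: pose=(5,9,E); sL=6/65, sR=30/241; mL=471/15665, mR=-252/15665; mL+mR=219/15665 → advance +1; mR−mL=-3/65 → turn -1·90°
n=3: pose=(6,9,S); sL=12/89, sR=60/373; mL=1806/33197, mR=-432/33197; mL+mR=1374/33197 → advance +1; mR−mL=-6/89 → turn -1·90°
n=4: pose=(6,8,W); sL=1/6, sR=3/26; mL=17/156, mR=1/39; mL+mR=7/52 → advance +1; mR−mL=-1/12 → turn -1·90°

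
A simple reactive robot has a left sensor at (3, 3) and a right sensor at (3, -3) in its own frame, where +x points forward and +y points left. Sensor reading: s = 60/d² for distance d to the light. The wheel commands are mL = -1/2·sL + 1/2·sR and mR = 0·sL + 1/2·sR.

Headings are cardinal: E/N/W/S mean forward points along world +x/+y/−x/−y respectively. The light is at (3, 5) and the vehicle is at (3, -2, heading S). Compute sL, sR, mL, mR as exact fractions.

left sensor world pos  = (6, -5); dL² = 109
right sensor world pos = (0, -5); dR² = 109
sL = 60/109 = 60/109
sR = 60/109 = 60/109
mL = -1/2·sL + 1/2·sR = 0
mR = 0·sL + 1/2·sR = 30/109

60/109 60/109 0 30/109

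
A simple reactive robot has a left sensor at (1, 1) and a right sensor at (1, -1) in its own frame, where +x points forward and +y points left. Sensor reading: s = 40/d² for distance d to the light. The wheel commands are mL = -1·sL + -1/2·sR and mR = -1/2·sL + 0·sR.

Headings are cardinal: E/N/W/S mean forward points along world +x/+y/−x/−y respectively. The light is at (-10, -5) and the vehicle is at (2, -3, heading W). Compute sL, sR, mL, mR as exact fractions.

20/61 4/13 -382/793 -10/61

left sensor world pos  = (1, -4); dL² = 122
right sensor world pos = (1, -2); dR² = 130
sL = 40/122 = 20/61
sR = 40/130 = 4/13
mL = -1·sL + -1/2·sR = -382/793
mR = -1/2·sL + 0·sR = -10/61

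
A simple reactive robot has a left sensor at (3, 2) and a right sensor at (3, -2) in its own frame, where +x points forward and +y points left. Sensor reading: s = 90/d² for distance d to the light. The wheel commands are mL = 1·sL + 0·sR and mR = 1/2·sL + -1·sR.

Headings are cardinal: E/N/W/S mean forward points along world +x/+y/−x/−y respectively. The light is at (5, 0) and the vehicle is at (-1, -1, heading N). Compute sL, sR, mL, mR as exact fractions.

left sensor world pos  = (-3, 2); dL² = 68
right sensor world pos = (1, 2); dR² = 20
sL = 90/68 = 45/34
sR = 90/20 = 9/2
mL = 1·sL + 0·sR = 45/34
mR = 1/2·sL + -1·sR = -261/68

45/34 9/2 45/34 -261/68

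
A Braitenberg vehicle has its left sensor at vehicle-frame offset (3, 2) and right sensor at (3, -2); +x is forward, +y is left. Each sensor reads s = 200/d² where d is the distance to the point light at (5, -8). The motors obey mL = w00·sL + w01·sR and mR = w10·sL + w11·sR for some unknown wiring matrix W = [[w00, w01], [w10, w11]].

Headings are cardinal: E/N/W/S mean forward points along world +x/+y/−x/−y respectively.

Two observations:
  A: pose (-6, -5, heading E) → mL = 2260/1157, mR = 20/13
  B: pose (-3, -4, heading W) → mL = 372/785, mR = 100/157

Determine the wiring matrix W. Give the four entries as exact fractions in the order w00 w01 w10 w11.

obs A: pose=(-6,-5,E) → sL=200/89, sR=40/13, mL=2260/1157, mR=20/13
obs B: pose=(-3,-4,W) → sL=8/5, sR=200/157, mL=372/785, mR=100/157
sensor matrix S = [[200/89, 40/13], [8/5, 200/157]]; det S = -374272/181649
solve [mL_A; mL_B] = S·[w00; w01] and [mR_A; mR_B] = S·[w10; w11]:
  w00 = -1/2, w01 = 1, w10 = 0, w11 = 1/2

-1/2 1 0 1/2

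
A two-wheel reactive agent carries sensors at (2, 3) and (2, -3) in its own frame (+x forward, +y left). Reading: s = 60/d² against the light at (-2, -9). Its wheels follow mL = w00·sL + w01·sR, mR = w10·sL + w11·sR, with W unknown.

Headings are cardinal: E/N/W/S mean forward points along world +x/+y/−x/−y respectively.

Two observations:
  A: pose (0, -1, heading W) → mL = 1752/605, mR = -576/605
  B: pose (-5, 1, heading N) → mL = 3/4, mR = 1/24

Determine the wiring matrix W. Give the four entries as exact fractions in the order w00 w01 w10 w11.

obs A: pose=(0,-1,W) → sL=12/5, sR=60/121, mL=1752/605, mR=-576/605
obs B: pose=(-5,1,N) → sL=1/3, sR=5/12, mL=3/4, mR=1/24
sensor matrix S = [[12/5, 60/121], [1/3, 5/12]]; det S = 101/121
solve [mL_A; mL_B] = S·[w00; w01] and [mR_A; mR_B] = S·[w10; w11]:
  w00 = 1, w01 = 1, w10 = -1/2, w11 = 1/2

1 1 -1/2 1/2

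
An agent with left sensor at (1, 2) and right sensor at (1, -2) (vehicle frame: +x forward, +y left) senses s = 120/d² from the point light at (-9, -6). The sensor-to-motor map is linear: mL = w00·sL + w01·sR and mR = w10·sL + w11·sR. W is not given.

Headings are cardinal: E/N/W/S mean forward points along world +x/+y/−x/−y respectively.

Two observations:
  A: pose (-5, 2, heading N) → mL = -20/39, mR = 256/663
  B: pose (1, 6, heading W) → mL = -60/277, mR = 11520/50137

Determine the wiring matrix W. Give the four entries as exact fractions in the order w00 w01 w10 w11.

obs A: pose=(-5,2,N) → sL=24/17, sR=40/39, mL=-20/39, mR=256/663
obs B: pose=(1,6,W) → sL=120/181, sR=120/277, mL=-60/277, mR=11520/50137
sensor matrix S = [[24/17, 40/39], [120/181, 120/277]]; det S = -757760/11080277
solve [mL_A; mL_B] = S·[w00; w01] and [mR_A; mR_B] = S·[w10; w11]:
  w00 = 0, w01 = -1/2, w10 = 1, w11 = -1

0 -1/2 1 -1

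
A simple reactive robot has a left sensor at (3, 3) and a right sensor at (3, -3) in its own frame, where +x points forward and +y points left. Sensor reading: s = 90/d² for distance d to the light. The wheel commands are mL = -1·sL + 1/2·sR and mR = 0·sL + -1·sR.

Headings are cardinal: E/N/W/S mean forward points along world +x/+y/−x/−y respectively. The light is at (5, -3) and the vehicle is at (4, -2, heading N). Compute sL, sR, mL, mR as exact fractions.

left sensor world pos  = (1, 1); dL² = 32
right sensor world pos = (7, 1); dR² = 20
sL = 90/32 = 45/16
sR = 90/20 = 9/2
mL = -1·sL + 1/2·sR = -9/16
mR = 0·sL + -1·sR = -9/2

45/16 9/2 -9/16 -9/2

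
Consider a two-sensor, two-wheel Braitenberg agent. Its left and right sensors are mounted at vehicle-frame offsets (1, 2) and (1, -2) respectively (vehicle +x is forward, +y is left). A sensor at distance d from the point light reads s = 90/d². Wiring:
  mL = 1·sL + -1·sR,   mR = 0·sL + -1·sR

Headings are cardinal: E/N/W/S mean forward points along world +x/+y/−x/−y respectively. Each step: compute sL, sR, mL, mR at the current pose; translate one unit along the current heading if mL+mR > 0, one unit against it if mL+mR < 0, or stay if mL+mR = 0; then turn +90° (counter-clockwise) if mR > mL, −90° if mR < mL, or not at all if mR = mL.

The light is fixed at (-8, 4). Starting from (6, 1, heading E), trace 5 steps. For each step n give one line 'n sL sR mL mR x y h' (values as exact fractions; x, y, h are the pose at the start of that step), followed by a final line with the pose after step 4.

0 45/113 9/25 108/2825 -9/25 6 1 E
1 90/241 90/137 -9360/33017 -90/137 5 1 S
2 9/16 5/8 -1/16 -5/8 5 2 W
3 18/29 90/257 2016/7453 -90/257 6 2 N
4 45/113 9/25 108/2825 -9/25 6 1 E
final 5 1 S

n=0: pose=(6,1,E); sL=45/113, sR=9/25; mL=108/2825, mR=-9/25; mL+mR=-909/2825 → advance -1; mR−mL=-45/113 → turn -1·90°
n=1: pose=(5,1,S); sL=90/241, sR=90/137; mL=-9360/33017, mR=-90/137; mL+mR=-31050/33017 → advance -1; mR−mL=-90/241 → turn -1·90°
n=2: pose=(5,2,W); sL=9/16, sR=5/8; mL=-1/16, mR=-5/8; mL+mR=-11/16 → advance -1; mR−mL=-9/16 → turn -1·90°
n=3: pose=(6,2,N); sL=18/29, sR=90/257; mL=2016/7453, mR=-90/257; mL+mR=-594/7453 → advance -1; mR−mL=-18/29 → turn -1·90°
n=4: pose=(6,1,E); sL=45/113, sR=9/25; mL=108/2825, mR=-9/25; mL+mR=-909/2825 → advance -1; mR−mL=-45/113 → turn -1·90°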